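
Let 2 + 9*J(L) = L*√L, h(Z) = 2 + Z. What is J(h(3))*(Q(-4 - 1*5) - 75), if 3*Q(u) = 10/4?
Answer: 445/27 - 2225*√5/54 ≈ -75.653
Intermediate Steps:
Q(u) = ⅚ (Q(u) = (10/4)/3 = (10*(¼))/3 = (⅓)*(5/2) = ⅚)
J(L) = -2/9 + L^(3/2)/9 (J(L) = -2/9 + (L*√L)/9 = -2/9 + L^(3/2)/9)
J(h(3))*(Q(-4 - 1*5) - 75) = (-2/9 + (2 + 3)^(3/2)/9)*(⅚ - 75) = (-2/9 + 5^(3/2)/9)*(-445/6) = (-2/9 + (5*√5)/9)*(-445/6) = (-2/9 + 5*√5/9)*(-445/6) = 445/27 - 2225*√5/54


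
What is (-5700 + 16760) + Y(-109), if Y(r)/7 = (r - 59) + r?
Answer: 9121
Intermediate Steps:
Y(r) = -413 + 14*r (Y(r) = 7*((r - 59) + r) = 7*((-59 + r) + r) = 7*(-59 + 2*r) = -413 + 14*r)
(-5700 + 16760) + Y(-109) = (-5700 + 16760) + (-413 + 14*(-109)) = 11060 + (-413 - 1526) = 11060 - 1939 = 9121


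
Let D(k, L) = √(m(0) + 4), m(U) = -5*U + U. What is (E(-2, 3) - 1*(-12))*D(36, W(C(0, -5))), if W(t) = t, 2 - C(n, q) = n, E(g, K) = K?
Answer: 30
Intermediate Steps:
m(U) = -4*U
C(n, q) = 2 - n
D(k, L) = 2 (D(k, L) = √(-4*0 + 4) = √(0 + 4) = √4 = 2)
(E(-2, 3) - 1*(-12))*D(36, W(C(0, -5))) = (3 - 1*(-12))*2 = (3 + 12)*2 = 15*2 = 30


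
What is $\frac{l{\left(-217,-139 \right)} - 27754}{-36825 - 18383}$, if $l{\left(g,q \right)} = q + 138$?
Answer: $\frac{27755}{55208} \approx 0.50274$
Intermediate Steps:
$l{\left(g,q \right)} = 138 + q$
$\frac{l{\left(-217,-139 \right)} - 27754}{-36825 - 18383} = \frac{\left(138 - 139\right) - 27754}{-36825 - 18383} = \frac{-1 - 27754}{-55208} = \left(-27755\right) \left(- \frac{1}{55208}\right) = \frac{27755}{55208}$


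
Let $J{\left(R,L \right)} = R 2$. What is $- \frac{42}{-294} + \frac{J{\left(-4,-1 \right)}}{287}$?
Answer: $\frac{33}{287} \approx 0.11498$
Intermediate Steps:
$J{\left(R,L \right)} = 2 R$
$- \frac{42}{-294} + \frac{J{\left(-4,-1 \right)}}{287} = - \frac{42}{-294} + \frac{2 \left(-4\right)}{287} = \left(-42\right) \left(- \frac{1}{294}\right) - \frac{8}{287} = \frac{1}{7} - \frac{8}{287} = \frac{33}{287}$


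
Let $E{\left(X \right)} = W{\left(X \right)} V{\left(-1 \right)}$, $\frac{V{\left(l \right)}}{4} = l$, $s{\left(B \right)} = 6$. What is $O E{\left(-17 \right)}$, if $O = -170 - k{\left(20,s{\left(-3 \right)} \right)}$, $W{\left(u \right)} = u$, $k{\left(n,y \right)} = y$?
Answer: $-11968$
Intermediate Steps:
$V{\left(l \right)} = 4 l$
$E{\left(X \right)} = - 4 X$ ($E{\left(X \right)} = X 4 \left(-1\right) = X \left(-4\right) = - 4 X$)
$O = -176$ ($O = -170 - 6 = -176$)
$O E{\left(-17 \right)} = - 176 \left(\left(-4\right) \left(-17\right)\right) = \left(-176\right) 68 = -11968$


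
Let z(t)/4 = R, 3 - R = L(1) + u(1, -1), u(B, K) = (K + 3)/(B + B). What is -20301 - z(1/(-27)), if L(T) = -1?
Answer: -20313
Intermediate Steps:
u(B, K) = (3 + K)/(2*B) (u(B, K) = (3 + K)/((2*B)) = (3 + K)*(1/(2*B)) = (3 + K)/(2*B))
R = 3 (R = 3 - (-1 + (½)*(3 - 1)/1) = 3 - (-1 + (½)*1*2) = 3 - (-1 + 1) = 3 - 1*0 = 3 + 0 = 3)
z(t) = 12 (z(t) = 4*3 = 12)
-20301 - z(1/(-27)) = -20301 - 1*12 = -20301 - 12 = -20313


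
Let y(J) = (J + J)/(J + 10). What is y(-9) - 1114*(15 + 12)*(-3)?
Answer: 90216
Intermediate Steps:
y(J) = 2*J/(10 + J) (y(J) = (2*J)/(10 + J) = 2*J/(10 + J))
y(-9) - 1114*(15 + 12)*(-3) = 2*(-9)/(10 - 9) - 1114*(15 + 12)*(-3) = 2*(-9)/1 - 30078*(-3) = 2*(-9)*1 - 1114*(-81) = -18 + 90234 = 90216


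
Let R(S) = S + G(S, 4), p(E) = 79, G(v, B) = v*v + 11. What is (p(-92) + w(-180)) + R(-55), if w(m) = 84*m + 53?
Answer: -12007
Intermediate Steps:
G(v, B) = 11 + v**2 (G(v, B) = v**2 + 11 = 11 + v**2)
w(m) = 53 + 84*m
R(S) = 11 + S + S**2 (R(S) = S + (11 + S**2) = 11 + S + S**2)
(p(-92) + w(-180)) + R(-55) = (79 + (53 + 84*(-180))) + (11 - 55 + (-55)**2) = (79 + (53 - 15120)) + (11 - 55 + 3025) = (79 - 15067) + 2981 = -14988 + 2981 = -12007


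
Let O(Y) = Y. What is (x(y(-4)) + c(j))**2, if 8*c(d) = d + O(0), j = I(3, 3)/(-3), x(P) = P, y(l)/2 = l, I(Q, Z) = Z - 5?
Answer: 9025/144 ≈ 62.674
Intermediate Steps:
I(Q, Z) = -5 + Z
y(l) = 2*l
j = 2/3 (j = (-5 + 3)/(-3) = -2*(-1/3) = 2/3 ≈ 0.66667)
c(d) = d/8 (c(d) = (d + 0)/8 = d/8)
(x(y(-4)) + c(j))**2 = (2*(-4) + (1/8)*(2/3))**2 = (-8 + 1/12)**2 = (-95/12)**2 = 9025/144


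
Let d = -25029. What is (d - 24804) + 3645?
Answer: -46188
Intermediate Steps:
(d - 24804) + 3645 = (-25029 - 24804) + 3645 = -49833 + 3645 = -46188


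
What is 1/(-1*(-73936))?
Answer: 1/73936 ≈ 1.3525e-5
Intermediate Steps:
1/(-1*(-73936)) = 1/73936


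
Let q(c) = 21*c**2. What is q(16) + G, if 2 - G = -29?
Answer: 5407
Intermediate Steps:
G = 31 (G = 2 - 1*(-29) = 2 + 29 = 31)
q(16) + G = 21*16**2 + 31 = 21*256 + 31 = 5376 + 31 = 5407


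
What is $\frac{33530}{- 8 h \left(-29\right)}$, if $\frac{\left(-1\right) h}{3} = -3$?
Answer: $\frac{16765}{1044} \approx 16.058$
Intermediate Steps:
$h = 9$ ($h = \left(-3\right) \left(-3\right) = 9$)
$\frac{33530}{- 8 h \left(-29\right)} = \frac{33530}{\left(-8\right) 9 \left(-29\right)} = \frac{33530}{\left(-72\right) \left(-29\right)} = \frac{33530}{2088} = 33530 \cdot \frac{1}{2088} = \frac{16765}{1044}$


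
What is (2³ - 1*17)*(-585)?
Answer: 5265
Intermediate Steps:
(2³ - 1*17)*(-585) = (8 - 17)*(-585) = -9*(-585) = 5265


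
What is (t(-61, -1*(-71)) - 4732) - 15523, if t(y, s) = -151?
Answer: -20406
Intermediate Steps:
(t(-61, -1*(-71)) - 4732) - 15523 = (-151 - 4732) - 15523 = -4883 - 15523 = -20406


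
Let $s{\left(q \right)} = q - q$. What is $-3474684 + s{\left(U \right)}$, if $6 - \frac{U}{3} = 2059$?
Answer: $-3474684$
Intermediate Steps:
$U = -6159$ ($U = 18 - 6177 = -6159$)
$s{\left(q \right)} = 0$
$-3474684 + s{\left(U \right)} = -3474684 + 0 = -3474684$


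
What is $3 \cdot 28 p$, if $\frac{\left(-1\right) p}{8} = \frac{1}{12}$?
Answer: $-56$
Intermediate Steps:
$p = - \frac{2}{3}$ ($p = - \frac{8}{12} = \left(-8\right) \frac{1}{12} = - \frac{2}{3} \approx -0.66667$)
$3 \cdot 28 p = 3 \cdot 28 \left(- \frac{2}{3}\right) = 84 \left(- \frac{2}{3}\right) = -56$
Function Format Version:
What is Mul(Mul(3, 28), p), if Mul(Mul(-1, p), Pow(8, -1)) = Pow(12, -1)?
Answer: -56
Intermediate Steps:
p = Rational(-2, 3) (p = Mul(-8, Pow(12, -1)) = Mul(-8, Rational(1, 12)) = Rational(-2, 3) ≈ -0.66667)
Mul(Mul(3, 28), p) = Mul(Mul(3, 28), Rational(-2, 3)) = Mul(84, Rational(-2, 3)) = -56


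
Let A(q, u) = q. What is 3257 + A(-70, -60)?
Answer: 3187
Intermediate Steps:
3257 + A(-70, -60) = 3257 - 70 = 3187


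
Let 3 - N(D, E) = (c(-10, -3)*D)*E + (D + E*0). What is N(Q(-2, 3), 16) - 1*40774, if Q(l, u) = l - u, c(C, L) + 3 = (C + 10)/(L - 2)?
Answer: -41006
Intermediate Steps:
c(C, L) = -3 + (10 + C)/(-2 + L) (c(C, L) = -3 + (C + 10)/(L - 2) = -3 + (10 + C)/(-2 + L))
N(D, E) = 3 - D + 3*D*E (N(D, E) = 3 - ((((16 - 10 - 3*(-3))/(-2 - 3))*D)*E + (D + E*0)) = 3 - ((((16 - 10 + 9)/(-5))*D)*E + (D + 0)) = 3 - (((-1/5*15)*D)*E + D) = 3 - ((-3*D)*E + D) = 3 - (-3*D*E + D) = 3 - (D - 3*D*E) = 3 + (-D + 3*D*E) = 3 - D + 3*D*E)
N(Q(-2, 3), 16) - 1*40774 = (3 - (-2 - 1*3) + 3*(-2 - 1*3)*16) - 1*40774 = (3 - (-2 - 3) + 3*(-2 - 3)*16) - 40774 = (3 - 1*(-5) + 3*(-5)*16) - 40774 = (3 + 5 - 240) - 40774 = -232 - 40774 = -41006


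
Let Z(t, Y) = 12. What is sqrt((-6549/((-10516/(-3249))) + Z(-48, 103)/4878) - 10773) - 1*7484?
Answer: -7484 + I*sqrt(233834600050441005)/4274754 ≈ -7484.0 + 113.12*I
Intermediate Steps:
sqrt((-6549/((-10516/(-3249))) + Z(-48, 103)/4878) - 10773) - 1*7484 = sqrt((-6549/((-10516/(-3249))) + 12/4878) - 10773) - 1*7484 = sqrt((-6549/((-10516*(-1/3249))) + 12*(1/4878)) - 10773) - 7484 = sqrt((-6549/10516/3249 + 2/813) - 10773) - 7484 = sqrt((-6549*3249/10516 + 2/813) - 10773) - 7484 = sqrt((-21277701/10516 + 2/813) - 10773) - 7484 = sqrt(-17298749881/8549508 - 10773) - 7484 = sqrt(-109402599565/8549508) - 7484 = I*sqrt(233834600050441005)/4274754 - 7484 = -7484 + I*sqrt(233834600050441005)/4274754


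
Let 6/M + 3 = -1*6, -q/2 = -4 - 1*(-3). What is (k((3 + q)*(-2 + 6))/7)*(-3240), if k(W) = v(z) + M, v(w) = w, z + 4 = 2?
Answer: 8640/7 ≈ 1234.3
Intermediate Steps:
z = -2 (z = -4 + 2 = -2)
q = 2 (q = -2*(-4 - 1*(-3)) = -2*(-4 + 3) = -2*(-1) = 2)
M = -⅔ (M = 6/(-3 - 1*6) = 6/(-3 - 6) = 6/(-9) = 6*(-⅑) = -⅔ ≈ -0.66667)
k(W) = -8/3 (k(W) = -2 - ⅔ = -8/3)
(k((3 + q)*(-2 + 6))/7)*(-3240) = -8/3/7*(-3240) = -8/3*⅐*(-3240) = -8/21*(-3240) = 8640/7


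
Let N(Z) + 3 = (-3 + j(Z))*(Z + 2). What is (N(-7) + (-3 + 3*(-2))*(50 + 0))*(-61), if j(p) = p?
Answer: 24583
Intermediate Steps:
N(Z) = -3 + (-3 + Z)*(2 + Z) (N(Z) = -3 + (-3 + Z)*(Z + 2) = -3 + (-3 + Z)*(2 + Z))
(N(-7) + (-3 + 3*(-2))*(50 + 0))*(-61) = ((-9 + (-7)² - 1*(-7)) + (-3 + 3*(-2))*(50 + 0))*(-61) = ((-9 + 49 + 7) + (-3 - 6)*50)*(-61) = (47 - 9*50)*(-61) = (47 - 450)*(-61) = -403*(-61) = 24583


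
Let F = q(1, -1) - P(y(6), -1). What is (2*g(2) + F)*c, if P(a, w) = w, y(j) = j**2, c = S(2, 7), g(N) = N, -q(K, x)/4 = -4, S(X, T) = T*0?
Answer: 0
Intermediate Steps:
S(X, T) = 0
q(K, x) = 16 (q(K, x) = -4*(-4) = 16)
c = 0
F = 17 (F = 16 - 1*(-1) = 16 + 1 = 17)
(2*g(2) + F)*c = (2*2 + 17)*0 = (4 + 17)*0 = 21*0 = 0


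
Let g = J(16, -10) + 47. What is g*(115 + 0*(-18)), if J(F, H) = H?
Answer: 4255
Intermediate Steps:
g = 37 (g = -10 + 47 = 37)
g*(115 + 0*(-18)) = 37*(115 + 0*(-18)) = 37*(115 + 0) = 37*115 = 4255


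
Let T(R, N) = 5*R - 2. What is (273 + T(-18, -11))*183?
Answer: 33123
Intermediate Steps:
T(R, N) = -2 + 5*R
(273 + T(-18, -11))*183 = (273 + (-2 + 5*(-18)))*183 = (273 + (-2 - 90))*183 = (273 - 92)*183 = 181*183 = 33123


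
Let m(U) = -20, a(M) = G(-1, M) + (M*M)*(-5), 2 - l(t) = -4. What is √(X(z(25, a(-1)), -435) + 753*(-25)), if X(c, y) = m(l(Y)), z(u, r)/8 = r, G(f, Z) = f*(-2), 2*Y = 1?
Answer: I*√18845 ≈ 137.28*I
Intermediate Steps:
Y = ½ (Y = (½)*1 = ½ ≈ 0.50000)
l(t) = 6 (l(t) = 2 - 1*(-4) = 2 + 4 = 6)
G(f, Z) = -2*f
a(M) = 2 - 5*M² (a(M) = -2*(-1) + (M*M)*(-5) = 2 + M²*(-5) = 2 - 5*M²)
z(u, r) = 8*r
X(c, y) = -20
√(X(z(25, a(-1)), -435) + 753*(-25)) = √(-20 + 753*(-25)) = √(-20 - 18825) = √(-18845) = I*√18845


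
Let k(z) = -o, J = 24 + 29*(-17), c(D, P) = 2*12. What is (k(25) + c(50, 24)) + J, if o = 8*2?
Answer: -461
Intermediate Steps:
o = 16
c(D, P) = 24
J = -469 (J = 24 - 493 = -469)
k(z) = -16 (k(z) = -1*16 = -16)
(k(25) + c(50, 24)) + J = (-16 + 24) - 469 = 8 - 469 = -461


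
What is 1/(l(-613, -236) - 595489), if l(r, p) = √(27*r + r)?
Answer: -595489/354607166285 - 2*I*√4291/354607166285 ≈ -1.6793e-6 - 3.6946e-10*I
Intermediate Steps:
l(r, p) = 2*√7*√r (l(r, p) = √(28*r) = 2*√7*√r)
1/(l(-613, -236) - 595489) = 1/(2*√7*√(-613) - 595489) = 1/(2*√7*(I*√613) - 595489) = 1/(2*I*√4291 - 595489) = 1/(-595489 + 2*I*√4291)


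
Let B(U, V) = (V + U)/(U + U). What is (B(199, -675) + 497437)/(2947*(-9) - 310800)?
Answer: -32996575/22375759 ≈ -1.4747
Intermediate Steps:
B(U, V) = (U + V)/(2*U) (B(U, V) = (U + V)/((2*U)) = (U + V)*(1/(2*U)) = (U + V)/(2*U))
(B(199, -675) + 497437)/(2947*(-9) - 310800) = ((½)*(199 - 675)/199 + 497437)/(2947*(-9) - 310800) = ((½)*(1/199)*(-476) + 497437)/(-26523 - 310800) = (-238/199 + 497437)/(-337323) = (98989725/199)*(-1/337323) = -32996575/22375759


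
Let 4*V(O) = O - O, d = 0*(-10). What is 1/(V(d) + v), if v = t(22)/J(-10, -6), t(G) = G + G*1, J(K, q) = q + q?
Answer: -3/11 ≈ -0.27273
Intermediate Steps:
J(K, q) = 2*q
t(G) = 2*G (t(G) = G + G = 2*G)
d = 0
v = -11/3 (v = (2*22)/((2*(-6))) = 44/(-12) = 44*(-1/12) = -11/3 ≈ -3.6667)
V(O) = 0 (V(O) = (O - O)/4 = (¼)*0 = 0)
1/(V(d) + v) = 1/(0 - 11/3) = 1/(-11/3) = -3/11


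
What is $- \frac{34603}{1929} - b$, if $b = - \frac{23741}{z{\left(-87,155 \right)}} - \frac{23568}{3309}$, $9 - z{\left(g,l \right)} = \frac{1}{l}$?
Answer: $\frac{7797499683695}{2965995678} \approx 2629.0$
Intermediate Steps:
$z{\left(g,l \right)} = 9 - \frac{1}{l}$
$b = - \frac{4069831329}{1537582}$ ($b = - \frac{23741}{9 - \frac{1}{155}} - \frac{23568}{3309} = - \frac{23741}{9 - \frac{1}{155}} - \frac{7856}{1103} = - \frac{23741}{\frac{1394}{155}} - \frac{7856}{1103} = \left(-23741\right) \frac{155}{1394} - \frac{7856}{1103} = - \frac{3679855}{1394} - \frac{7856}{1103} = - \frac{4069831329}{1537582} \approx -2646.9$)
$- \frac{34603}{1929} - b = - \frac{34603}{1929} - - \frac{4069831329}{1537582} = \left(-34603\right) \frac{1}{1929} + \frac{4069831329}{1537582} = - \frac{34603}{1929} + \frac{4069831329}{1537582} = \frac{7797499683695}{2965995678}$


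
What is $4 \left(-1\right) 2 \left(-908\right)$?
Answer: $7264$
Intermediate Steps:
$4 \left(-1\right) 2 \left(-908\right) = \left(-4\right) 2 \left(-908\right) = \left(-8\right) \left(-908\right) = 7264$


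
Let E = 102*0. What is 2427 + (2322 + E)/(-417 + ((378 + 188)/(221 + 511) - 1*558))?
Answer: 864538257/356567 ≈ 2424.6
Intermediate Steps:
E = 0
2427 + (2322 + E)/(-417 + ((378 + 188)/(221 + 511) - 1*558)) = 2427 + (2322 + 0)/(-417 + ((378 + 188)/(221 + 511) - 1*558)) = 2427 + 2322/(-417 + (566/732 - 558)) = 2427 + 2322/(-417 + (566*(1/732) - 558)) = 2427 + 2322/(-417 + (283/366 - 558)) = 2427 + 2322/(-417 - 203945/366) = 2427 + 2322/(-356567/366) = 2427 + 2322*(-366/356567) = 2427 - 849852/356567 = 864538257/356567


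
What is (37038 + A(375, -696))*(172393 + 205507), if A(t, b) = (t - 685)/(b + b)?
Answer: 2435433518425/174 ≈ 1.3997e+10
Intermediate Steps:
A(t, b) = (-685 + t)/(2*b) (A(t, b) = (-685 + t)/((2*b)) = (-685 + t)*(1/(2*b)) = (-685 + t)/(2*b))
(37038 + A(375, -696))*(172393 + 205507) = (37038 + (½)*(-685 + 375)/(-696))*(172393 + 205507) = (37038 + (½)*(-1/696)*(-310))*377900 = (37038 + 155/696)*377900 = (25778603/696)*377900 = 2435433518425/174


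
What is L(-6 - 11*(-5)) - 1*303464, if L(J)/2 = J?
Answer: -303366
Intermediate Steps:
L(J) = 2*J
L(-6 - 11*(-5)) - 1*303464 = 2*(-6 - 11*(-5)) - 1*303464 = 2*(-6 + 55) - 303464 = 2*49 - 303464 = 98 - 303464 = -303366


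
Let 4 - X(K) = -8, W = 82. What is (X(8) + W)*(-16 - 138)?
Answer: -14476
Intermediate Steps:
X(K) = 12 (X(K) = 4 - 1*(-8) = 4 + 8 = 12)
(X(8) + W)*(-16 - 138) = (12 + 82)*(-16 - 138) = 94*(-154) = -14476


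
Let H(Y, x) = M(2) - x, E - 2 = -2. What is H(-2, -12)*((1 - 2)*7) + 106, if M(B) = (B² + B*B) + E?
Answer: -34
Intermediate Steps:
E = 0 (E = 2 - 2 = 0)
M(B) = 2*B² (M(B) = (B² + B*B) + 0 = (B² + B²) + 0 = 2*B² + 0 = 2*B²)
H(Y, x) = 8 - x (H(Y, x) = 2*2² - x = 2*4 - x = 8 - x)
H(-2, -12)*((1 - 2)*7) + 106 = (8 - 1*(-12))*((1 - 2)*7) + 106 = (8 + 12)*(-1*7) + 106 = 20*(-7) + 106 = -140 + 106 = -34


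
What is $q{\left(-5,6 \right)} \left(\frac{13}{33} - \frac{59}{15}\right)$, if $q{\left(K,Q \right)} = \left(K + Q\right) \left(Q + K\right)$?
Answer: $- \frac{584}{165} \approx -3.5394$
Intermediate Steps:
$q{\left(K,Q \right)} = \left(K + Q\right)^{2}$ ($q{\left(K,Q \right)} = \left(K + Q\right) \left(K + Q\right) = \left(K + Q\right)^{2}$)
$q{\left(-5,6 \right)} \left(\frac{13}{33} - \frac{59}{15}\right) = \left(-5 + 6\right)^{2} \left(\frac{13}{33} - \frac{59}{15}\right) = 1^{2} \left(13 \cdot \frac{1}{33} - \frac{59}{15}\right) = 1 \left(\frac{13}{33} - \frac{59}{15}\right) = 1 \left(- \frac{584}{165}\right) = - \frac{584}{165}$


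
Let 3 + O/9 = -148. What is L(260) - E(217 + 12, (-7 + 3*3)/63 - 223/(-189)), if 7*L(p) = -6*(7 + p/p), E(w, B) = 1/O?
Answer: -65225/9513 ≈ -6.8564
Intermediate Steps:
O = -1359 (O = -27 + 9*(-148) = -27 - 1332 = -1359)
E(w, B) = -1/1359 (E(w, B) = 1/(-1359) = -1/1359)
L(p) = -48/7 (L(p) = (-6*(7 + p/p))/7 = (-6*(7 + 1))/7 = (-6*8)/7 = (⅐)*(-48) = -48/7)
L(260) - E(217 + 12, (-7 + 3*3)/63 - 223/(-189)) = -48/7 - 1*(-1/1359) = -48/7 + 1/1359 = -65225/9513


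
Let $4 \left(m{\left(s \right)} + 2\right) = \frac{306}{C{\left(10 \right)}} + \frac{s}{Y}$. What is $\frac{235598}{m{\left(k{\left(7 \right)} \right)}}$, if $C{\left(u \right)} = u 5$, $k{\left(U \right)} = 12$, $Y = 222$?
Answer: $- \frac{871712600}{1689} \approx -5.1611 \cdot 10^{5}$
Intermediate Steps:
$C{\left(u \right)} = 5 u$
$m{\left(s \right)} = - \frac{47}{100} + \frac{s}{888}$ ($m{\left(s \right)} = -2 + \frac{\frac{306}{5 \cdot 10} + \frac{s}{222}}{4} = -2 + \frac{\frac{306}{50} + s \frac{1}{222}}{4} = -2 + \frac{306 \cdot \frac{1}{50} + \frac{s}{222}}{4} = -2 + \frac{\frac{153}{25} + \frac{s}{222}}{4} = -2 + \left(\frac{153}{100} + \frac{s}{888}\right) = - \frac{47}{100} + \frac{s}{888}$)
$\frac{235598}{m{\left(k{\left(7 \right)} \right)}} = \frac{235598}{- \frac{47}{100} + \frac{1}{888} \cdot 12} = \frac{235598}{- \frac{47}{100} + \frac{1}{74}} = \frac{235598}{- \frac{1689}{3700}} = 235598 \left(- \frac{3700}{1689}\right) = - \frac{871712600}{1689}$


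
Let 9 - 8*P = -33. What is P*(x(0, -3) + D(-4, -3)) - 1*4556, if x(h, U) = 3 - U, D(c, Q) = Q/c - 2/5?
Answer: -361813/80 ≈ -4522.7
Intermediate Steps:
P = 21/4 (P = 9/8 - ⅛*(-33) = 9/8 + 33/8 = 21/4 ≈ 5.2500)
D(c, Q) = -⅖ + Q/c (D(c, Q) = Q/c - 2*⅕ = Q/c - ⅖ = -⅖ + Q/c)
P*(x(0, -3) + D(-4, -3)) - 1*4556 = 21*((3 - 1*(-3)) + (-⅖ - 3/(-4)))/4 - 1*4556 = 21*((3 + 3) + (-⅖ - 3*(-¼)))/4 - 4556 = 21*(6 + (-⅖ + ¾))/4 - 4556 = 21*(6 + 7/20)/4 - 4556 = (21/4)*(127/20) - 4556 = 2667/80 - 4556 = -361813/80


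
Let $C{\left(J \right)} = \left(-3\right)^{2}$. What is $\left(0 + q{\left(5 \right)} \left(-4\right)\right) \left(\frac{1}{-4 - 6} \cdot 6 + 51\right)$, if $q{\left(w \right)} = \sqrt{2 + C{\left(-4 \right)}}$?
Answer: $- \frac{1008 \sqrt{11}}{5} \approx -668.63$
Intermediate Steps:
$C{\left(J \right)} = 9$
$q{\left(w \right)} = \sqrt{11}$ ($q{\left(w \right)} = \sqrt{2 + 9} = \sqrt{11}$)
$\left(0 + q{\left(5 \right)} \left(-4\right)\right) \left(\frac{1}{-4 - 6} \cdot 6 + 51\right) = \left(0 + \sqrt{11} \left(-4\right)\right) \left(\frac{1}{-4 - 6} \cdot 6 + 51\right) = \left(0 - 4 \sqrt{11}\right) \left(\frac{1}{-10} \cdot 6 + 51\right) = - 4 \sqrt{11} \left(\left(- \frac{1}{10}\right) 6 + 51\right) = - 4 \sqrt{11} \left(- \frac{3}{5} + 51\right) = - 4 \sqrt{11} \cdot \frac{252}{5} = - \frac{1008 \sqrt{11}}{5}$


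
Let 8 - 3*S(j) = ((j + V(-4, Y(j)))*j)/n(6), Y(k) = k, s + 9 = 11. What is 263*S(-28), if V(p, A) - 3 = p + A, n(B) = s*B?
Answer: -32875/3 ≈ -10958.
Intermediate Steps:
s = 2 (s = -9 + 11 = 2)
n(B) = 2*B
V(p, A) = 3 + A + p (V(p, A) = 3 + (p + A) = 3 + (A + p) = 3 + A + p)
S(j) = 8/3 - j*(-1 + 2*j)/36 (S(j) = 8/3 - (j + (3 + j - 4))*j/(3*(2*6)) = 8/3 - (j + (-1 + j))*j/(3*12) = 8/3 - (-1 + 2*j)*j/(3*12) = 8/3 - j*(-1 + 2*j)/(3*12) = 8/3 - j*(-1 + 2*j)/36)
263*S(-28) = 263*(8/3 - 1/18*(-28)**2 + (1/36)*(-28)) = 263*(8/3 - 1/18*784 - 7/9) = 263*(8/3 - 392/9 - 7/9) = 263*(-125/3) = -32875/3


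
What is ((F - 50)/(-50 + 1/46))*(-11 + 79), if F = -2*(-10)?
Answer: 93840/2299 ≈ 40.818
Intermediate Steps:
F = 20
((F - 50)/(-50 + 1/46))*(-11 + 79) = ((20 - 50)/(-50 + 1/46))*(-11 + 79) = -30/(-50 + 1/46)*68 = -30/(-2299/46)*68 = -30*(-46/2299)*68 = (1380/2299)*68 = 93840/2299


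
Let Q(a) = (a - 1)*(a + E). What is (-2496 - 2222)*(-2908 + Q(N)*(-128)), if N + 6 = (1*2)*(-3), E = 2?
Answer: 92227464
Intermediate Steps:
N = -12 (N = -6 + (1*2)*(-3) = -6 + 2*(-3) = -6 - 6 = -12)
Q(a) = (-1 + a)*(2 + a) (Q(a) = (a - 1)*(a + 2) = (-1 + a)*(2 + a))
(-2496 - 2222)*(-2908 + Q(N)*(-128)) = (-2496 - 2222)*(-2908 + (-2 - 12 + (-12)**2)*(-128)) = -4718*(-2908 + (-2 - 12 + 144)*(-128)) = -4718*(-2908 + 130*(-128)) = -4718*(-2908 - 16640) = -4718*(-19548) = 92227464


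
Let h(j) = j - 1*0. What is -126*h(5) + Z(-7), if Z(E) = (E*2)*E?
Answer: -532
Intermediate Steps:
Z(E) = 2*E**2 (Z(E) = (2*E)*E = 2*E**2)
h(j) = j (h(j) = j + 0 = j)
-126*h(5) + Z(-7) = -126*5 + 2*(-7)**2 = -630 + 2*49 = -630 + 98 = -532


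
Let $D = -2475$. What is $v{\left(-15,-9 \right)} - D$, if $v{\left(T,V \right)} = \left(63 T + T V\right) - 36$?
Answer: $1629$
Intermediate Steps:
$v{\left(T,V \right)} = -36 + 63 T + T V$
$v{\left(-15,-9 \right)} - D = \left(-36 + 63 \left(-15\right) - -135\right) - -2475 = \left(-36 - 945 + 135\right) + 2475 = -846 + 2475 = 1629$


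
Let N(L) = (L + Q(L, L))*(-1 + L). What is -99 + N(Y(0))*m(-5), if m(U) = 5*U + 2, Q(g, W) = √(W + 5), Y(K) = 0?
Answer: -99 + 23*√5 ≈ -47.570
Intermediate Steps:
Q(g, W) = √(5 + W)
N(L) = (-1 + L)*(L + √(5 + L)) (N(L) = (L + √(5 + L))*(-1 + L) = (-1 + L)*(L + √(5 + L)))
m(U) = 2 + 5*U
-99 + N(Y(0))*m(-5) = -99 + (0² - 1*0 - √(5 + 0) + 0*√(5 + 0))*(2 + 5*(-5)) = -99 + (0 + 0 - √5 + 0*√5)*(2 - 25) = -99 + (0 + 0 - √5 + 0)*(-23) = -99 - √5*(-23) = -99 + 23*√5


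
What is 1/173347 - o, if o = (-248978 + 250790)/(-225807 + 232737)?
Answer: -52349639/200215785 ≈ -0.26147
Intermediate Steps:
o = 302/1155 (o = 1812/6930 = 1812*(1/6930) = 302/1155 ≈ 0.26147)
1/173347 - o = 1/173347 - 1*302/1155 = 1/173347 - 302/1155 = -52349639/200215785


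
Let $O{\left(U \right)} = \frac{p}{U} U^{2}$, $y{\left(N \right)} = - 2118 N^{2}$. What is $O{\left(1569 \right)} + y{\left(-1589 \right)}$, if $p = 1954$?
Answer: $-5344716852$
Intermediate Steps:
$O{\left(U \right)} = 1954 U$ ($O{\left(U \right)} = \frac{1954}{U} U^{2} = 1954 U$)
$O{\left(1569 \right)} + y{\left(-1589 \right)} = 1954 \cdot 1569 - 2118 \left(-1589\right)^{2} = 3065826 - 5347782678 = -5344716852$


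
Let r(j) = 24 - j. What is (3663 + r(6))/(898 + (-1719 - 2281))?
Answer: -1227/1034 ≈ -1.1867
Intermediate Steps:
(3663 + r(6))/(898 + (-1719 - 2281)) = (3663 + (24 - 1*6))/(898 + (-1719 - 2281)) = (3663 + (24 - 6))/(898 - 4000) = (3663 + 18)/(-3102) = 3681*(-1/3102) = -1227/1034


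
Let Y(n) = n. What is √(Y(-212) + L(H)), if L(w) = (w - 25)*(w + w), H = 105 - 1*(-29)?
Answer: 10*√290 ≈ 170.29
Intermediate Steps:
H = 134 (H = 105 + 29 = 134)
L(w) = 2*w*(-25 + w) (L(w) = (-25 + w)*(2*w) = 2*w*(-25 + w))
√(Y(-212) + L(H)) = √(-212 + 2*134*(-25 + 134)) = √(-212 + 2*134*109) = √(-212 + 29212) = √29000 = 10*√290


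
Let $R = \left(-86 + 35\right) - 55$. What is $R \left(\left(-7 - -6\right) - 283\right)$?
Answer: $30104$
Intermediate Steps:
$R = -106$ ($R = -51 - 55 = -106$)
$R \left(\left(-7 - -6\right) - 283\right) = - 106 \left(\left(-7 - -6\right) - 283\right) = - 106 \left(\left(-7 + 6\right) - 283\right) = - 106 \left(-1 - 283\right) = \left(-106\right) \left(-284\right) = 30104$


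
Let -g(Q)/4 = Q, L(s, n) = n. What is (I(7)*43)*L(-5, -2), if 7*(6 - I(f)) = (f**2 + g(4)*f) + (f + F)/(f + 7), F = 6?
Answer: -62651/49 ≈ -1278.6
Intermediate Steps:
g(Q) = -4*Q
I(f) = 6 - f**2/7 + 16*f/7 - (6 + f)/(7*(7 + f)) (I(f) = 6 - ((f**2 + (-4*4)*f) + (f + 6)/(f + 7))/7 = 6 - ((f**2 - 16*f) + (6 + f)/(7 + f))/7 = 6 - (f**2 - 16*f + (6 + f)/(7 + f))/7 = 6 + (-f**2/7 + 16*f/7 - (6 + f)/(7*(7 + f))) = 6 - f**2/7 + 16*f/7 - (6 + f)/(7*(7 + f)))
(I(7)*43)*L(-5, -2) = (((288 - 1*7**3 + 9*7**2 + 153*7)/(7*(7 + 7)))*43)*(-2) = (((1/7)*(288 - 1*343 + 9*49 + 1071)/14)*43)*(-2) = (((1/7)*(1/14)*(288 - 343 + 441 + 1071))*43)*(-2) = (((1/7)*(1/14)*1457)*43)*(-2) = ((1457/98)*43)*(-2) = (62651/98)*(-2) = -62651/49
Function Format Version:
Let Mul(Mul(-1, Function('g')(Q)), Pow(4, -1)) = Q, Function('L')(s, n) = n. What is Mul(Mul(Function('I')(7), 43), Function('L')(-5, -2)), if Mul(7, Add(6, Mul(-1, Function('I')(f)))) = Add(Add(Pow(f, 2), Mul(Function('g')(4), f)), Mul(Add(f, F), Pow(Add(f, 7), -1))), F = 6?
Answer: Rational(-62651, 49) ≈ -1278.6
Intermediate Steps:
Function('g')(Q) = Mul(-4, Q)
Function('I')(f) = Add(6, Mul(Rational(-1, 7), Pow(f, 2)), Mul(Rational(16, 7), f), Mul(Rational(-1, 7), Pow(Add(7, f), -1), Add(6, f))) (Function('I')(f) = Add(6, Mul(Rational(-1, 7), Add(Add(Pow(f, 2), Mul(Mul(-4, 4), f)), Mul(Add(f, 6), Pow(Add(f, 7), -1))))) = Add(6, Mul(Rational(-1, 7), Add(Add(Pow(f, 2), Mul(-16, f)), Mul(Add(6, f), Pow(Add(7, f), -1))))) = Add(6, Mul(Rational(-1, 7), Add(Add(Pow(f, 2), Mul(-16, f)), Mul(Pow(Add(7, f), -1), Add(6, f))))) = Add(6, Mul(Rational(-1, 7), Add(Pow(f, 2), Mul(-16, f), Mul(Pow(Add(7, f), -1), Add(6, f))))) = Add(6, Add(Mul(Rational(-1, 7), Pow(f, 2)), Mul(Rational(16, 7), f), Mul(Rational(-1, 7), Pow(Add(7, f), -1), Add(6, f)))) = Add(6, Mul(Rational(-1, 7), Pow(f, 2)), Mul(Rational(16, 7), f), Mul(Rational(-1, 7), Pow(Add(7, f), -1), Add(6, f))))
Mul(Mul(Function('I')(7), 43), Function('L')(-5, -2)) = Mul(Mul(Mul(Rational(1, 7), Pow(Add(7, 7), -1), Add(288, Mul(-1, Pow(7, 3)), Mul(9, Pow(7, 2)), Mul(153, 7))), 43), -2) = Mul(Mul(Mul(Rational(1, 7), Pow(14, -1), Add(288, Mul(-1, 343), Mul(9, 49), 1071)), 43), -2) = Mul(Mul(Mul(Rational(1, 7), Rational(1, 14), Add(288, -343, 441, 1071)), 43), -2) = Mul(Mul(Mul(Rational(1, 7), Rational(1, 14), 1457), 43), -2) = Mul(Mul(Rational(1457, 98), 43), -2) = Mul(Rational(62651, 98), -2) = Rational(-62651, 49)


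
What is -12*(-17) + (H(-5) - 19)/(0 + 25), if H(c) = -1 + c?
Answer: 203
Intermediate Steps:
-12*(-17) + (H(-5) - 19)/(0 + 25) = -12*(-17) + ((-1 - 5) - 19)/(0 + 25) = 204 + (-6 - 19)/25 = 204 - 25*1/25 = 204 - 1 = 203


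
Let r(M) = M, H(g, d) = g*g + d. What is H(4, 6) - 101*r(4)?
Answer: -382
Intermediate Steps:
H(g, d) = d + g² (H(g, d) = g² + d = d + g²)
H(4, 6) - 101*r(4) = (6 + 4²) - 101*4 = (6 + 16) - 404 = 22 - 404 = -382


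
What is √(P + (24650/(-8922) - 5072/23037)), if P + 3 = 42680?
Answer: 2*√1391024588142126371/11418673 ≈ 206.58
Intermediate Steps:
P = 42677 (P = -3 + 42680 = 42677)
√(P + (24650/(-8922) - 5072/23037)) = √(42677 + (24650/(-8922) - 5072/23037)) = √(42677 + (24650*(-1/8922) - 5072*1/23037)) = √(42677 + (-12325/4461 - 5072/23037)) = √(42677 - 34061913/11418673) = √(487280645708/11418673) = 2*√1391024588142126371/11418673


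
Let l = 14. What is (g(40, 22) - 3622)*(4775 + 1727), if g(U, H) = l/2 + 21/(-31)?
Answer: -728783172/31 ≈ -2.3509e+7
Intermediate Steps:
g(U, H) = 196/31 (g(U, H) = 14/2 + 21/(-31) = 14*(½) + 21*(-1/31) = 7 - 21/31 = 196/31)
(g(40, 22) - 3622)*(4775 + 1727) = (196/31 - 3622)*(4775 + 1727) = -112086/31*6502 = -728783172/31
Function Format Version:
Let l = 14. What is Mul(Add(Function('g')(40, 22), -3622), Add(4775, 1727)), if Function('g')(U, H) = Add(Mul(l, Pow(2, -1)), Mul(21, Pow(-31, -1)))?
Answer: Rational(-728783172, 31) ≈ -2.3509e+7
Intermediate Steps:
Function('g')(U, H) = Rational(196, 31) (Function('g')(U, H) = Add(Mul(14, Pow(2, -1)), Mul(21, Pow(-31, -1))) = Add(Mul(14, Rational(1, 2)), Mul(21, Rational(-1, 31))) = Add(7, Rational(-21, 31)) = Rational(196, 31))
Mul(Add(Function('g')(40, 22), -3622), Add(4775, 1727)) = Mul(Add(Rational(196, 31), -3622), Add(4775, 1727)) = Mul(Rational(-112086, 31), 6502) = Rational(-728783172, 31)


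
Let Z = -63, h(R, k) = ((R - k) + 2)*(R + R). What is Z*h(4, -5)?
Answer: -5544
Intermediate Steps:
h(R, k) = 2*R*(2 + R - k) (h(R, k) = (2 + R - k)*(2*R) = 2*R*(2 + R - k))
Z*h(4, -5) = -126*4*(2 + 4 - 1*(-5)) = -126*4*(2 + 4 + 5) = -126*4*11 = -63*88 = -5544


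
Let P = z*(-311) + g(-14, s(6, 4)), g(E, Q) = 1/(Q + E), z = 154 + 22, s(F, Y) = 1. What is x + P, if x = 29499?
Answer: -328082/13 ≈ -25237.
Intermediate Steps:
z = 176
g(E, Q) = 1/(E + Q)
P = -711569/13 (P = 176*(-311) + 1/(-14 + 1) = -54736 + 1/(-13) = -54736 - 1/13 = -711569/13 ≈ -54736.)
x + P = 29499 - 711569/13 = -328082/13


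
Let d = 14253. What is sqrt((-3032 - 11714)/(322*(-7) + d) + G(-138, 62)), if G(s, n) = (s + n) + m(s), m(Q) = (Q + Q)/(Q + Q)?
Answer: I*sqrt(64941641)/923 ≈ 8.7309*I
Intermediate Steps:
m(Q) = 1 (m(Q) = (2*Q)/((2*Q)) = (2*Q)*(1/(2*Q)) = 1)
G(s, n) = 1 + n + s (G(s, n) = (s + n) + 1 = (n + s) + 1 = 1 + n + s)
sqrt((-3032 - 11714)/(322*(-7) + d) + G(-138, 62)) = sqrt((-3032 - 11714)/(322*(-7) + 14253) + (1 + 62 - 138)) = sqrt(-14746/(-2254 + 14253) - 75) = sqrt(-14746/11999 - 75) = sqrt(-914671/11999) = I*sqrt(64941641)/923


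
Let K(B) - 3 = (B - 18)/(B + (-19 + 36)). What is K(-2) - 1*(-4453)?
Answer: 13364/3 ≈ 4454.7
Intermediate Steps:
K(B) = 3 + (-18 + B)/(17 + B) (K(B) = 3 + (B - 18)/(B + (-19 + 36)) = 3 + (-18 + B)/(B + 17) = 3 + (-18 + B)/(17 + B))
K(-2) - 1*(-4453) = (33 + 4*(-2))/(17 - 2) - 1*(-4453) = (33 - 8)/15 + 4453 = (1/15)*25 + 4453 = 5/3 + 4453 = 13364/3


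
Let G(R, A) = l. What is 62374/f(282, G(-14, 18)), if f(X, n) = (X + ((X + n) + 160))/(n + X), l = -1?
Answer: 17527094/723 ≈ 24242.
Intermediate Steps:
G(R, A) = -1
f(X, n) = (160 + n + 2*X)/(X + n) (f(X, n) = (X + (160 + X + n))/(X + n) = (160 + n + 2*X)/(X + n))
62374/f(282, G(-14, 18)) = 62374/(((160 - 1 + 2*282)/(282 - 1))) = 62374/(((160 - 1 + 564)/281)) = 62374/(((1/281)*723)) = 62374/(723/281) = 62374*(281/723) = 17527094/723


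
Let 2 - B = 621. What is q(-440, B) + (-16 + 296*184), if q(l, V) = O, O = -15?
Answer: 54433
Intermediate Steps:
B = -619 (B = 2 - 1*621 = 2 - 621 = -619)
q(l, V) = -15
q(-440, B) + (-16 + 296*184) = -15 + (-16 + 296*184) = -15 + (-16 + 54464) = -15 + 54448 = 54433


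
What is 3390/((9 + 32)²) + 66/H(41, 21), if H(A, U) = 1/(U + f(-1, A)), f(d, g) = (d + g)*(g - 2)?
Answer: 175409016/1681 ≈ 1.0435e+5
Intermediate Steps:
f(d, g) = (-2 + g)*(d + g) (f(d, g) = (d + g)*(-2 + g) = (-2 + g)*(d + g))
H(A, U) = 1/(2 + U + A² - 3*A) (H(A, U) = 1/(U + (A² - 2*(-1) - 2*A - A)) = 1/(U + (A² + 2 - 2*A - A)) = 1/(U + (2 + A² - 3*A)) = 1/(2 + U + A² - 3*A))
3390/((9 + 32)²) + 66/H(41, 21) = 3390/((9 + 32)²) + 66/(1/(2 + 21 + 41² - 3*41)) = 3390/(41²) + 66/(1/(2 + 21 + 1681 - 123)) = 3390/1681 + 66/(1/1581) = 3390*(1/1681) + 66/(1/1581) = 3390/1681 + 66*1581 = 3390/1681 + 104346 = 175409016/1681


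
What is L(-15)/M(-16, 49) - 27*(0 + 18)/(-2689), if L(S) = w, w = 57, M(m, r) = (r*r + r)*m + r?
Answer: 18874113/105277039 ≈ 0.17928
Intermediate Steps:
M(m, r) = r + m*(r + r²) (M(m, r) = (r² + r)*m + r = (r + r²)*m + r = m*(r + r²) + r = r + m*(r + r²))
L(S) = 57
L(-15)/M(-16, 49) - 27*(0 + 18)/(-2689) = 57/((49*(1 - 16 - 16*49))) - 27*(0 + 18)/(-2689) = 57/((49*(1 - 16 - 784))) - 27*18*(-1/2689) = 57/((49*(-799))) - 486*(-1/2689) = 57/(-39151) + 486/2689 = 57*(-1/39151) + 486/2689 = -57/39151 + 486/2689 = 18874113/105277039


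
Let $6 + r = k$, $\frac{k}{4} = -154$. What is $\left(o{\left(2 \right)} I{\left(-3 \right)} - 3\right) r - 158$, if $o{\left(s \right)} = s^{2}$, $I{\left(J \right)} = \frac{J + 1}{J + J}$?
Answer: $\frac{2636}{3} \approx 878.67$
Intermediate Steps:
$k = -616$ ($k = 4 \left(-154\right) = -616$)
$I{\left(J \right)} = \frac{1 + J}{2 J}$
$r = -622$ ($r = -6 - 616 = -622$)
$\left(o{\left(2 \right)} I{\left(-3 \right)} - 3\right) r - 158 = \left(2^{2} \frac{1 - 3}{2 \left(-3\right)} - 3\right) \left(-622\right) - 158 = \left(4 \cdot \frac{1}{2} \left(- \frac{1}{3}\right) \left(-2\right) - 3\right) \left(-622\right) - 158 = \left(4 \cdot \frac{1}{3} - 3\right) \left(-622\right) - 158 = \left(\frac{4}{3} - 3\right) \left(-622\right) - 158 = \left(- \frac{5}{3}\right) \left(-622\right) - 158 = \frac{3110}{3} - 158 = \frac{2636}{3}$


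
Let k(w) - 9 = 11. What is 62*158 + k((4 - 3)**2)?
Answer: 9816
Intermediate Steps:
k(w) = 20 (k(w) = 9 + 11 = 20)
62*158 + k((4 - 3)**2) = 62*158 + 20 = 9796 + 20 = 9816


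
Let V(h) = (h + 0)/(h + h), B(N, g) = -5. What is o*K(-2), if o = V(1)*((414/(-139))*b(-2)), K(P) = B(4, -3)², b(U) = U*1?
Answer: 10350/139 ≈ 74.460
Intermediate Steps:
b(U) = U
K(P) = 25 (K(P) = (-5)² = 25)
V(h) = ½ (V(h) = h/((2*h)) = h*(1/(2*h)) = ½)
o = 414/139 (o = ((414/(-139))*(-2))/2 = ((414*(-1/139))*(-2))/2 = (-414/139*(-2))/2 = (½)*(828/139) = 414/139 ≈ 2.9784)
o*K(-2) = (414/139)*25 = 10350/139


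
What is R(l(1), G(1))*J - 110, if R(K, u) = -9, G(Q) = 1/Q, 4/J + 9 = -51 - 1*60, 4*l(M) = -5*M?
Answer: -1097/10 ≈ -109.70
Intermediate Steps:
l(M) = -5*M/4 (l(M) = (-5*M)/4 = -5*M/4)
J = -1/30 (J = 4/(-9 + (-51 - 1*60)) = 4/(-9 + (-51 - 60)) = 4/(-9 - 111) = 4/(-120) = 4*(-1/120) = -1/30 ≈ -0.033333)
G(Q) = 1/Q
R(l(1), G(1))*J - 110 = -9*(-1/30) - 110 = 3/10 - 110 = -1097/10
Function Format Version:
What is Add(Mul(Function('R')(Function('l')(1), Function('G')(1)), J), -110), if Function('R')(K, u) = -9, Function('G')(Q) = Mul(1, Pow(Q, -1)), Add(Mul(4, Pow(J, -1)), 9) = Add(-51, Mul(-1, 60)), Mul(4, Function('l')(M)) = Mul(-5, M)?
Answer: Rational(-1097, 10) ≈ -109.70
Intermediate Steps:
Function('l')(M) = Mul(Rational(-5, 4), M) (Function('l')(M) = Mul(Rational(1, 4), Mul(-5, M)) = Mul(Rational(-5, 4), M))
J = Rational(-1, 30) (J = Mul(4, Pow(Add(-9, Add(-51, Mul(-1, 60))), -1)) = Mul(4, Pow(Add(-9, Add(-51, -60)), -1)) = Mul(4, Pow(Add(-9, -111), -1)) = Mul(4, Pow(-120, -1)) = Mul(4, Rational(-1, 120)) = Rational(-1, 30) ≈ -0.033333)
Function('G')(Q) = Pow(Q, -1)
Add(Mul(Function('R')(Function('l')(1), Function('G')(1)), J), -110) = Add(Mul(-9, Rational(-1, 30)), -110) = Add(Rational(3, 10), -110) = Rational(-1097, 10)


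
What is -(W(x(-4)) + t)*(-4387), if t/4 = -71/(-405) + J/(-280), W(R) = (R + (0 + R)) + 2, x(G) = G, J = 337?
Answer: -251554967/5670 ≈ -44366.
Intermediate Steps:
W(R) = 2 + 2*R (W(R) = (R + R) + 2 = 2*R + 2 = 2 + 2*R)
t = -23321/5670 (t = 4*(-71/(-405) + 337/(-280)) = 4*(-71*(-1/405) + 337*(-1/280)) = 4*(71/405 - 337/280) = 4*(-23321/22680) = -23321/5670 ≈ -4.1131)
-(W(x(-4)) + t)*(-4387) = -((2 + 2*(-4)) - 23321/5670)*(-4387) = -((2 - 8) - 23321/5670)*(-4387) = -(-6 - 23321/5670)*(-4387) = -(-57341)*(-4387)/5670 = -1*251554967/5670 = -251554967/5670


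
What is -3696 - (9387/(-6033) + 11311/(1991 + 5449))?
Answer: -55298427301/14961840 ≈ -3696.0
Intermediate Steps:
-3696 - (9387/(-6033) + 11311/(1991 + 5449)) = -3696 - (9387*(-1/6033) + 11311/7440) = -3696 - (-3129/2011 + 11311*(1/7440)) = -3696 - (-3129/2011 + 11311/7440) = -3696 - 1*(-533339/14961840) = -3696 + 533339/14961840 = -55298427301/14961840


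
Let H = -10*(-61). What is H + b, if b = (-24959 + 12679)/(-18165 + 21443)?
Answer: 993650/1639 ≈ 606.25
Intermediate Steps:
H = 610
b = -6140/1639 (b = -12280/3278 = -12280*1/3278 = -6140/1639 ≈ -3.7462)
H + b = 610 - 6140/1639 = 993650/1639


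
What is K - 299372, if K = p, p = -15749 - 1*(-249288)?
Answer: -65833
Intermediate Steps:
p = 233539 (p = -15749 + 249288 = 233539)
K = 233539
K - 299372 = 233539 - 299372 = -65833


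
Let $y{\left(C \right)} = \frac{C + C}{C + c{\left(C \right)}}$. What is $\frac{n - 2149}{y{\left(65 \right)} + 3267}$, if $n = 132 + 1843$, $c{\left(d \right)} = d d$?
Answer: $- \frac{2871}{53906} \approx -0.053259$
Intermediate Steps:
$c{\left(d \right)} = d^{2}$
$n = 1975$
$y{\left(C \right)} = \frac{2 C}{C + C^{2}}$ ($y{\left(C \right)} = \frac{C + C}{C + C^{2}} = \frac{2 C}{C + C^{2}}$)
$\frac{n - 2149}{y{\left(65 \right)} + 3267} = \frac{1975 - 2149}{\frac{2}{1 + 65} + 3267} = - \frac{174}{\frac{2}{66} + 3267} = - \frac{174}{2 \cdot \frac{1}{66} + 3267} = - \frac{174}{\frac{1}{33} + 3267} = - \frac{174}{\frac{107812}{33}} = \left(-174\right) \frac{33}{107812} = - \frac{2871}{53906}$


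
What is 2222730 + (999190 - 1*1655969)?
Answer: 1565951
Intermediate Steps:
2222730 + (999190 - 1*1655969) = 2222730 + (999190 - 1655969) = 2222730 - 656779 = 1565951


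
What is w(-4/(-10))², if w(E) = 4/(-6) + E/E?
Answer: ⅑ ≈ 0.11111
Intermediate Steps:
w(E) = ⅓ (w(E) = 4*(-⅙) + 1 = -⅔ + 1 = ⅓)
w(-4/(-10))² = (⅓)² = ⅑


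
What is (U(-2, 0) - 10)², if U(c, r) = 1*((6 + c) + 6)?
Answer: 0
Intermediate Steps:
U(c, r) = 12 + c (U(c, r) = 1*(12 + c) = 12 + c)
(U(-2, 0) - 10)² = ((12 - 2) - 10)² = (10 - 10)² = 0² = 0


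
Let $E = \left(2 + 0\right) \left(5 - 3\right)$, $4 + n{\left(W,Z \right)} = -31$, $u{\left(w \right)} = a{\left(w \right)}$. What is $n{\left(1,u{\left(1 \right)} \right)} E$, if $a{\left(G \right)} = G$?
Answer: $-140$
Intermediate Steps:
$u{\left(w \right)} = w$
$n{\left(W,Z \right)} = -35$ ($n{\left(W,Z \right)} = -4 - 31 = -35$)
$E = 4$ ($E = 2 \cdot 2 = 4$)
$n{\left(1,u{\left(1 \right)} \right)} E = \left(-35\right) 4 = -140$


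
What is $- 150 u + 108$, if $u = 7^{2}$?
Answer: $-7242$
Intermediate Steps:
$u = 49$
$- 150 u + 108 = \left(-150\right) 49 + 108 = -7350 + 108 = -7242$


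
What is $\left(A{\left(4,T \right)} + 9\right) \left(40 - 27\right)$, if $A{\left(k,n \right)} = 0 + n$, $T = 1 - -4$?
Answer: $182$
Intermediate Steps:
$T = 5$ ($T = 1 + 4 = 5$)
$A{\left(k,n \right)} = n$
$\left(A{\left(4,T \right)} + 9\right) \left(40 - 27\right) = \left(5 + 9\right) \left(40 - 27\right) = 14 \cdot 13 = 182$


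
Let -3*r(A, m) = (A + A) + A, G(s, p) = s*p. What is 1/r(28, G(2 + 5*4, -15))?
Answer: -1/28 ≈ -0.035714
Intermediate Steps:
G(s, p) = p*s
r(A, m) = -A (r(A, m) = -((A + A) + A)/3 = -(2*A + A)/3 = -A)
1/r(28, G(2 + 5*4, -15)) = 1/(-1*28) = 1/(-28) = -1/28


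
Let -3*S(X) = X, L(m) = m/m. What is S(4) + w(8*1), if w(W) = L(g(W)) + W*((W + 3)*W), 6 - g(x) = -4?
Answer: 2111/3 ≈ 703.67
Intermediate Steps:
g(x) = 10 (g(x) = 6 - 1*(-4) = 6 + 4 = 10)
L(m) = 1
S(X) = -X/3
w(W) = 1 + W²*(3 + W) (w(W) = 1 + W*((W + 3)*W) = 1 + W*((3 + W)*W) = 1 + W*(W*(3 + W)) = 1 + W²*(3 + W))
S(4) + w(8*1) = -⅓*4 + (1 + (8*1)³ + 3*(8*1)²) = -4/3 + (1 + 8³ + 3*8²) = -4/3 + (1 + 512 + 3*64) = -4/3 + (1 + 512 + 192) = -4/3 + 705 = 2111/3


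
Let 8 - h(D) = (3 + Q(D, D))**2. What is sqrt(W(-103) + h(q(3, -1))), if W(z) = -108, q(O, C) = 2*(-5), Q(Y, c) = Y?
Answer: I*sqrt(149) ≈ 12.207*I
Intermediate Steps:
q(O, C) = -10
h(D) = 8 - (3 + D)**2
sqrt(W(-103) + h(q(3, -1))) = sqrt(-108 + (8 - (3 - 10)**2)) = sqrt(-108 + (8 - 1*(-7)**2)) = sqrt(-108 + (8 - 1*49)) = sqrt(-108 + (8 - 49)) = sqrt(-108 - 41) = sqrt(-149) = I*sqrt(149)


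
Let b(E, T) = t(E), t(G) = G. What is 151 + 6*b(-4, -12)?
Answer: 127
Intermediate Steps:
b(E, T) = E
151 + 6*b(-4, -12) = 151 + 6*(-4) = 151 - 24 = 127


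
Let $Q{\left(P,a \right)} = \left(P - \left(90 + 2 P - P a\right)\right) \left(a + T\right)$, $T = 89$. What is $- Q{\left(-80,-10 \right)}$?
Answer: $-62410$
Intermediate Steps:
$Q{\left(P,a \right)} = \left(89 + a\right) \left(-90 - P + P a\right)$ ($Q{\left(P,a \right)} = \left(P - \left(90 + 2 P - P a\right)\right) \left(a + 89\right) = \left(P - \left(90 + 2 P - P a\right)\right) \left(89 + a\right) = \left(-90 - P + P a\right) \left(89 + a\right) = \left(89 + a\right) \left(-90 - P + P a\right)$)
$- Q{\left(-80,-10 \right)} = - (-8010 - -900 - -7120 - 80 \left(-10\right)^{2} + 88 \left(-80\right) \left(-10\right)) = - (-8010 + 900 + 7120 - 8000 + 70400) = \left(-1\right) 62410 = -62410$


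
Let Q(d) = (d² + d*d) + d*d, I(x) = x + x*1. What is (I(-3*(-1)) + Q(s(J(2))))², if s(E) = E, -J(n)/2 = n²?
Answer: 39204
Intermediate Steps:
J(n) = -2*n²
I(x) = 2*x (I(x) = x + x = 2*x)
Q(d) = 3*d² (Q(d) = (d² + d²) + d² = 2*d² + d² = 3*d²)
(I(-3*(-1)) + Q(s(J(2))))² = (2*(-3*(-1)) + 3*(-2*2²)²)² = (2*3 + 3*(-2*4)²)² = (6 + 3*(-8)²)² = (6 + 3*64)² = (6 + 192)² = 198² = 39204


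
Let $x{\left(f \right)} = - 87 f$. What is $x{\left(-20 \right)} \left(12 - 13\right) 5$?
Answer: $-8700$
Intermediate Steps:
$x{\left(-20 \right)} \left(12 - 13\right) 5 = \left(-87\right) \left(-20\right) \left(12 - 13\right) 5 = 1740 \left(\left(-1\right) 5\right) = 1740 \left(-5\right) = -8700$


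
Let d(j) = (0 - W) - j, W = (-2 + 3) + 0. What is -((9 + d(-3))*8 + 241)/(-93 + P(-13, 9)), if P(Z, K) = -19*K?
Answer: 329/264 ≈ 1.2462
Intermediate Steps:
W = 1 (W = 1 + 0 = 1)
d(j) = -1 - j (d(j) = (0 - 1*1) - j = (0 - 1) - j = -1 - j)
-((9 + d(-3))*8 + 241)/(-93 + P(-13, 9)) = -((9 + (-1 - 1*(-3)))*8 + 241)/(-93 - 19*9) = -((9 + (-1 + 3))*8 + 241)/(-93 - 171) = -((9 + 2)*8 + 241)/(-264) = -(11*8 + 241)*(-1)/264 = -(88 + 241)*(-1)/264 = -329*(-1)/264 = -1*(-329/264) = 329/264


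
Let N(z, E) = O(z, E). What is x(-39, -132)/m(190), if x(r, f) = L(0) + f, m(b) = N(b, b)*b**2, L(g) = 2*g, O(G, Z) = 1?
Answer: -33/9025 ≈ -0.0036565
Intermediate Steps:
N(z, E) = 1
m(b) = b**2 (m(b) = 1*b**2 = b**2)
x(r, f) = f (x(r, f) = 2*0 + f = 0 + f = f)
x(-39, -132)/m(190) = -132/(190**2) = -132/36100 = -132*1/36100 = -33/9025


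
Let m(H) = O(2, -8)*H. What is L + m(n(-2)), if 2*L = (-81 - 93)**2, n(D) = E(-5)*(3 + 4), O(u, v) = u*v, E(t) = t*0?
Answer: 15138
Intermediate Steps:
E(t) = 0
n(D) = 0 (n(D) = 0*(3 + 4) = 0*7 = 0)
L = 15138 (L = (-81 - 93)**2/2 = (1/2)*(-174)**2 = (1/2)*30276 = 15138)
m(H) = -16*H (m(H) = (2*(-8))*H = -16*H)
L + m(n(-2)) = 15138 - 16*0 = 15138 + 0 = 15138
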